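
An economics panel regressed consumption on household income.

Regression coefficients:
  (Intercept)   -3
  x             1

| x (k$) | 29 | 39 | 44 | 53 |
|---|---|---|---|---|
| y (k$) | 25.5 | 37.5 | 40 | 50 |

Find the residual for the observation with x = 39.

e = 1.5

ŷ = -3 + 39 = 36
e = 37.5 − 36 = 1.5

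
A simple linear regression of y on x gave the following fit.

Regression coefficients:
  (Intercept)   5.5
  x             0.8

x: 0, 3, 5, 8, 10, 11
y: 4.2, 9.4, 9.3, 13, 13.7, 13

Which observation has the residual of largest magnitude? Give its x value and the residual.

x=0: ŷ = 5.5 + 0.8·0 = 5.5; r = 4.2 − 5.5 = -1.3
x=3: ŷ = 5.5 + 0.8·3 = 7.9; r = 9.4 − 7.9 = 1.5
x=5: ŷ = 5.5 + 0.8·5 = 9.5; r = 9.3 − 9.5 = -0.2
x=8: ŷ = 5.5 + 0.8·8 = 11.9; r = 13 − 11.9 = 1.1
x=10: ŷ = 5.5 + 0.8·10 = 13.5; r = 13.7 − 13.5 = 0.2
x=11: ŷ = 5.5 + 0.8·11 = 14.3; r = 13 − 14.3 = -1.3
Largest |r| is 1.5 at x = 3, residual 1.5.

x = 3, r = 1.5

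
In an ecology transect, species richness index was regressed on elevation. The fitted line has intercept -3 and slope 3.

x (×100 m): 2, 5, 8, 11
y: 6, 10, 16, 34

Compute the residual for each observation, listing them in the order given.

3, -2, -5, 4

x=2: ŷ = -3 + 3·2 = 3; r = 6 − 3 = 3
x=5: ŷ = -3 + 3·5 = 12; r = 10 − 12 = -2
x=8: ŷ = -3 + 3·8 = 21; r = 16 − 21 = -5
x=11: ŷ = -3 + 3·11 = 30; r = 34 − 30 = 4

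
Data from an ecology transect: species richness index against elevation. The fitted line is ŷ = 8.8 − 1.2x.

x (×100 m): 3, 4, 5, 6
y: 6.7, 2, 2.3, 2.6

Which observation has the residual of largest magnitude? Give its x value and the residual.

x = 4, r = -2

x=3: ŷ = 8.8 − 1.2·3 = 5.2; r = 6.7 − 5.2 = 1.5
x=4: ŷ = 8.8 − 1.2·4 = 4; r = 2 − 4 = -2
x=5: ŷ = 8.8 − 1.2·5 = 2.8; r = 2.3 − 2.8 = -0.5
x=6: ŷ = 8.8 − 1.2·6 = 1.6; r = 2.6 − 1.6 = 1
Largest |r| is 2 at x = 4, residual -2.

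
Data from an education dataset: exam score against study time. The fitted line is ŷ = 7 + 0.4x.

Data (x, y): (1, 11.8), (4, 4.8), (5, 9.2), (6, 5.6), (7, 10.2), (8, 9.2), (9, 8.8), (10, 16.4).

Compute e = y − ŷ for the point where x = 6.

e = -3.8

ŷ = 7 + 0.4·6 = 9.4
e = 5.6 − 9.4 = -3.8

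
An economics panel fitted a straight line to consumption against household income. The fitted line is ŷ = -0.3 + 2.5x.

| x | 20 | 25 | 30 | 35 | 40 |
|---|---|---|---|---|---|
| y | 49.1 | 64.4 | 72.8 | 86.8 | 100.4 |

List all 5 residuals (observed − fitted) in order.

-0.6, 2.2, -1.9, -0.4, 0.7

x=20: ŷ = -0.3 + 2.5·20 = 49.7; e = 49.1 − 49.7 = -0.6
x=25: ŷ = -0.3 + 2.5·25 = 62.2; e = 64.4 − 62.2 = 2.2
x=30: ŷ = -0.3 + 2.5·30 = 74.7; e = 72.8 − 74.7 = -1.9
x=35: ŷ = -0.3 + 2.5·35 = 87.2; e = 86.8 − 87.2 = -0.4
x=40: ŷ = -0.3 + 2.5·40 = 99.7; e = 100.4 − 99.7 = 0.7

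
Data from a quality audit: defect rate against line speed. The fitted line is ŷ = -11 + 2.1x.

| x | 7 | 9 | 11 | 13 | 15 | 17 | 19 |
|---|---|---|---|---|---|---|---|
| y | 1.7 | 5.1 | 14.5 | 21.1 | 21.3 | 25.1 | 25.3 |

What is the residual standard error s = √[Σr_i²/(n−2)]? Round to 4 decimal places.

s = 3.2985

x=7: ŷ = -11 + 2.1·7 = 3.7; r = 1.7 − 3.7 = -2
x=9: ŷ = -11 + 2.1·9 = 7.9; r = 5.1 − 7.9 = -2.8
x=11: ŷ = -11 + 2.1·11 = 12.1; r = 14.5 − 12.1 = 2.4
x=13: ŷ = -11 + 2.1·13 = 16.3; r = 21.1 − 16.3 = 4.8
x=15: ŷ = -11 + 2.1·15 = 20.5; r = 21.3 − 20.5 = 0.8
x=17: ŷ = -11 + 2.1·17 = 24.7; r = 25.1 − 24.7 = 0.4
x=19: ŷ = -11 + 2.1·19 = 28.9; r = 25.3 − 28.9 = -3.6
SSE = 4 + 7.84 + 5.76 + 23.04 + 0.64 + 0.16 + 12.96 = 54.4
s = √(54.4/5) = √10.88 ≈ 3.2985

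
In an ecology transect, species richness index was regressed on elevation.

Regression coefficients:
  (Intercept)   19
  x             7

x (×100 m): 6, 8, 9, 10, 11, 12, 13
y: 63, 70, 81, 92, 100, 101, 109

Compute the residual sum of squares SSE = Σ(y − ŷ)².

x=6: ŷ = 19 + 7·6 = 61; r = 63 − 61 = 2
x=8: ŷ = 19 + 7·8 = 75; r = 70 − 75 = -5
x=9: ŷ = 19 + 7·9 = 82; r = 81 − 82 = -1
x=10: ŷ = 19 + 7·10 = 89; r = 92 − 89 = 3
x=11: ŷ = 19 + 7·11 = 96; r = 100 − 96 = 4
x=12: ŷ = 19 + 7·12 = 103; r = 101 − 103 = -2
x=13: ŷ = 19 + 7·13 = 110; r = 109 − 110 = -1
SSE = 4 + 25 + 1 + 9 + 16 + 4 + 1 = 60

SSE = 60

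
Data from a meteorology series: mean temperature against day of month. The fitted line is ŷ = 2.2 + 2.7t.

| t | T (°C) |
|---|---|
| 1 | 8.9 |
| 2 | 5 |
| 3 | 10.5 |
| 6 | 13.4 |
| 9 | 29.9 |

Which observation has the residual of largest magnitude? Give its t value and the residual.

t = 6, r = -5

t=1: ŷ = 2.2 + 2.7·1 = 4.9; r = 8.9 − 4.9 = 4
t=2: ŷ = 2.2 + 2.7·2 = 7.6; r = 5 − 7.6 = -2.6
t=3: ŷ = 2.2 + 2.7·3 = 10.3; r = 10.5 − 10.3 = 0.2
t=6: ŷ = 2.2 + 2.7·6 = 18.4; r = 13.4 − 18.4 = -5
t=9: ŷ = 2.2 + 2.7·9 = 26.5; r = 29.9 − 26.5 = 3.4
Largest |r| is 5 at t = 6, residual -5.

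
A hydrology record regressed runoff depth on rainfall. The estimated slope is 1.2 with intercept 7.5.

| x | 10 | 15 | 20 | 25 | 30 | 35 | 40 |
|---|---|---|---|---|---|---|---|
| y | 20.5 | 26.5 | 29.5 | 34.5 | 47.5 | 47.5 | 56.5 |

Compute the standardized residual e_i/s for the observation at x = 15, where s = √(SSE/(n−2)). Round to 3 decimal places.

0.373

x=10: ŷ = 7.5 + 1.2·10 = 19.5; e = 20.5 − 19.5 = 1
x=15: ŷ = 7.5 + 1.2·15 = 25.5; e = 26.5 − 25.5 = 1
x=20: ŷ = 7.5 + 1.2·20 = 31.5; e = 29.5 − 31.5 = -2
x=25: ŷ = 7.5 + 1.2·25 = 37.5; e = 34.5 − 37.5 = -3
x=30: ŷ = 7.5 + 1.2·30 = 43.5; e = 47.5 − 43.5 = 4
x=35: ŷ = 7.5 + 1.2·35 = 49.5; e = 47.5 − 49.5 = -2
x=40: ŷ = 7.5 + 1.2·40 = 55.5; e = 56.5 − 55.5 = 1
SSE = 1 + 1 + 4 + 9 + 16 + 4 + 1 = 36
s = √(36/5) = 2.68328
e/s = 1 / 2.68328 = 0.373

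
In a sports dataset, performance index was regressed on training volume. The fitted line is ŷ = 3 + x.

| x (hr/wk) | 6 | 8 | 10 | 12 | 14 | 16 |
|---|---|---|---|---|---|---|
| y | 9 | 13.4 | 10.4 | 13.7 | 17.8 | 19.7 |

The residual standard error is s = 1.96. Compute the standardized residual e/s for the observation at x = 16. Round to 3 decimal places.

0.357

ŷ = 3 + 16 = 19
e = 19.7 − 19 = 0.7
e/s = 0.7 / 1.96 = 0.357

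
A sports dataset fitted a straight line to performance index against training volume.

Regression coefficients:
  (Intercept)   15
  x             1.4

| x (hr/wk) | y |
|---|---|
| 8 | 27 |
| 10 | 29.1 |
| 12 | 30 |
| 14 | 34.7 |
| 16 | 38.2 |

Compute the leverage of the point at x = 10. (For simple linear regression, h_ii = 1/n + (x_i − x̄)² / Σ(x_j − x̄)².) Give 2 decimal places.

x̄ = (8 + 10 + 12 + 14 + 16)/5 = 12
Σ(x − x̄)² = 16 + 4 + 0 + 4 + 16 = 40
h = 1/5 + (-2)²/40 = 0.2 + 0.1 = 0.30

h = 0.30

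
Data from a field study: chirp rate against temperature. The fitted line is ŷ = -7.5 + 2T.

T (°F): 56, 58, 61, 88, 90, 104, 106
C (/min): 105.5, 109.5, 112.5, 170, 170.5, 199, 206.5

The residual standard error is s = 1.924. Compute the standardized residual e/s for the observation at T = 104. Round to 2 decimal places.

ŷ = -7.5 + 2·104 = 200.5
e = 199 − 200.5 = -1.5
e/s = -1.5 / 1.924 = -0.78

-0.78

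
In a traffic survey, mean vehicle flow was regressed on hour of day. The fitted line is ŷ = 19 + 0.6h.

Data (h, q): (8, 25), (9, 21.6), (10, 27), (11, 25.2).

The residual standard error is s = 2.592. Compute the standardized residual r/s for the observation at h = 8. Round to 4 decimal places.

0.4630

ŷ = 19 + 0.6·8 = 23.8
r = 25 − 23.8 = 1.2
r/s = 1.2 / 2.592 = 0.4630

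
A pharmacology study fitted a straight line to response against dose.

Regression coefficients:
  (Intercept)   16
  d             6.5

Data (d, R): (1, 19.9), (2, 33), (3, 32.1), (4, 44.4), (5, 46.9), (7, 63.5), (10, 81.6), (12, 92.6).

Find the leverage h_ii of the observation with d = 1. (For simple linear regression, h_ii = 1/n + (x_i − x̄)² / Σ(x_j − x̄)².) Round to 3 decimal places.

h = 0.316

d̄ = (1 + 2 + 3 + 4 + 5 + 7 + 10 + 12)/8 = 5.5
Σ(d − d̄)² = 20.25 + 12.25 + 6.25 + 2.25 + 0.25 + 2.25 + 20.25 + 42.25 = 106
h = 1/8 + (-4.5)²/106 = 0.125 + 0.191038 = 0.316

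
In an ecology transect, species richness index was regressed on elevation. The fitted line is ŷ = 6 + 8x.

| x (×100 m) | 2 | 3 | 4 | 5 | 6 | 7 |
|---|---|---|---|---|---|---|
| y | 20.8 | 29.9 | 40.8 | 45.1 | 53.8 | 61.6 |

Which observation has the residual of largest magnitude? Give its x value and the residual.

x=2: ŷ = 6 + 8·2 = 22; r = 20.8 − 22 = -1.2
x=3: ŷ = 6 + 8·3 = 30; r = 29.9 − 30 = -0.1
x=4: ŷ = 6 + 8·4 = 38; r = 40.8 − 38 = 2.8
x=5: ŷ = 6 + 8·5 = 46; r = 45.1 − 46 = -0.9
x=6: ŷ = 6 + 8·6 = 54; r = 53.8 − 54 = -0.2
x=7: ŷ = 6 + 8·7 = 62; r = 61.6 − 62 = -0.4
Largest |r| is 2.8 at x = 4, residual 2.8.

x = 4, r = 2.8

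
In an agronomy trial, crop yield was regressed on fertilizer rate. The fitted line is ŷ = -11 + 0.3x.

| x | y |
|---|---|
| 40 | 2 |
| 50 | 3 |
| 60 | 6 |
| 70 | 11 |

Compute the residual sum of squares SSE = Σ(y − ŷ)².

SSE = 4

x=40: ŷ = -11 + 0.3·40 = 1; e = 2 − 1 = 1
x=50: ŷ = -11 + 0.3·50 = 4; e = 3 − 4 = -1
x=60: ŷ = -11 + 0.3·60 = 7; e = 6 − 7 = -1
x=70: ŷ = -11 + 0.3·70 = 10; e = 11 − 10 = 1
SSE = 1 + 1 + 1 + 1 = 4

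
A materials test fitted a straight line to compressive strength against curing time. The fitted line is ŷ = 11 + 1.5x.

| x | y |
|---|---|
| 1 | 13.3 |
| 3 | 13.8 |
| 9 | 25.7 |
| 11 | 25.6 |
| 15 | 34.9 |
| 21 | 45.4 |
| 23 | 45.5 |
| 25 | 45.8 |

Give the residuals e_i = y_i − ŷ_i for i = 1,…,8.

0.8, -1.7, 1.2, -1.9, 1.4, 2.9, 0, -2.7

x=1: ŷ = 11 + 1.5·1 = 12.5; e = 13.3 − 12.5 = 0.8
x=3: ŷ = 11 + 1.5·3 = 15.5; e = 13.8 − 15.5 = -1.7
x=9: ŷ = 11 + 1.5·9 = 24.5; e = 25.7 − 24.5 = 1.2
x=11: ŷ = 11 + 1.5·11 = 27.5; e = 25.6 − 27.5 = -1.9
x=15: ŷ = 11 + 1.5·15 = 33.5; e = 34.9 − 33.5 = 1.4
x=21: ŷ = 11 + 1.5·21 = 42.5; e = 45.4 − 42.5 = 2.9
x=23: ŷ = 11 + 1.5·23 = 45.5; e = 45.5 − 45.5 = 0
x=25: ŷ = 11 + 1.5·25 = 48.5; e = 45.8 − 48.5 = -2.7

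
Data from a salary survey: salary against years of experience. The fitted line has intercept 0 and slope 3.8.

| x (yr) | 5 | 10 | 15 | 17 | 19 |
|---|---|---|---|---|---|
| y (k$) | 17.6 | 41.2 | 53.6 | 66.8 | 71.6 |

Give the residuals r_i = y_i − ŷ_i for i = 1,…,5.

-1.4, 3.2, -3.4, 2.2, -0.6

x=5: ŷ = 3.8·5 = 19; r = 17.6 − 19 = -1.4
x=10: ŷ = 3.8·10 = 38; r = 41.2 − 38 = 3.2
x=15: ŷ = 3.8·15 = 57; r = 53.6 − 57 = -3.4
x=17: ŷ = 3.8·17 = 64.6; r = 66.8 − 64.6 = 2.2
x=19: ŷ = 3.8·19 = 72.2; r = 71.6 − 72.2 = -0.6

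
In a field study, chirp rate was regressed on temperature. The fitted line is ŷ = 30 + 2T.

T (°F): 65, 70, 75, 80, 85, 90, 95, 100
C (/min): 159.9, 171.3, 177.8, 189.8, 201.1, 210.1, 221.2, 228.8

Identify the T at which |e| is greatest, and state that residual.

T = 75, e = -2.2

T=65: ŷ = 30 + 2·65 = 160; e = 159.9 − 160 = -0.1
T=70: ŷ = 30 + 2·70 = 170; e = 171.3 − 170 = 1.3
T=75: ŷ = 30 + 2·75 = 180; e = 177.8 − 180 = -2.2
T=80: ŷ = 30 + 2·80 = 190; e = 189.8 − 190 = -0.2
T=85: ŷ = 30 + 2·85 = 200; e = 201.1 − 200 = 1.1
T=90: ŷ = 30 + 2·90 = 210; e = 210.1 − 210 = 0.1
T=95: ŷ = 30 + 2·95 = 220; e = 221.2 − 220 = 1.2
T=100: ŷ = 30 + 2·100 = 230; e = 228.8 − 230 = -1.2
Largest |e| is 2.2 at T = 75, residual -2.2.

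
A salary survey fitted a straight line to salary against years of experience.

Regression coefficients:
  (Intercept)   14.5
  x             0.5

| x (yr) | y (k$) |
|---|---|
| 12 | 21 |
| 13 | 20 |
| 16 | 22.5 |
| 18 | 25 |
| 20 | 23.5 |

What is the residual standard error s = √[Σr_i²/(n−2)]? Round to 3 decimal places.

x=12: ŷ = 14.5 + 0.5·12 = 20.5; r = 21 − 20.5 = 0.5
x=13: ŷ = 14.5 + 0.5·13 = 21; r = 20 − 21 = -1
x=16: ŷ = 14.5 + 0.5·16 = 22.5; r = 22.5 − 22.5 = 0
x=18: ŷ = 14.5 + 0.5·18 = 23.5; r = 25 − 23.5 = 1.5
x=20: ŷ = 14.5 + 0.5·20 = 24.5; r = 23.5 − 24.5 = -1
SSE = 0.25 + 1 + 0 + 2.25 + 1 = 4.5
s = √(4.5/3) = √1.5 ≈ 1.225

s = 1.225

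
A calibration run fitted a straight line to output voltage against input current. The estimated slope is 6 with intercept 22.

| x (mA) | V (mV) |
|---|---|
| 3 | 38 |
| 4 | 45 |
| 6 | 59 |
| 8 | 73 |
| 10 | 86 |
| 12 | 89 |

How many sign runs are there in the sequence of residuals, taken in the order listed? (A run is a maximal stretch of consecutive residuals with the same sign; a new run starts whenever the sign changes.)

3 runs

x=3: ŷ = 22 + 6·3 = 40; e = 38 − 40 = -2
x=4: ŷ = 22 + 6·4 = 46; e = 45 − 46 = -1
x=6: ŷ = 22 + 6·6 = 58; e = 59 − 58 = 1
x=8: ŷ = 22 + 6·8 = 70; e = 73 − 70 = 3
x=10: ŷ = 22 + 6·10 = 82; e = 86 − 82 = 4
x=12: ŷ = 22 + 6·12 = 94; e = 89 − 94 = -5
Signs: − − + + + −
Runs: −×2, +×3, −×1 → 3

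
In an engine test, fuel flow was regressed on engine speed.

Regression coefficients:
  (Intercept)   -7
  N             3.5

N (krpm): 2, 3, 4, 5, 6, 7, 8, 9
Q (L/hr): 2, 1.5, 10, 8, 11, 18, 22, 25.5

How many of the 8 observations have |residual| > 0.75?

N=2: Q̂ = -7 + 3.5·2 = 0; e = 2 − 0 = 2
N=3: Q̂ = -7 + 3.5·3 = 3.5; e = 1.5 − 3.5 = -2
N=4: Q̂ = -7 + 3.5·4 = 7; e = 10 − 7 = 3
N=5: Q̂ = -7 + 3.5·5 = 10.5; e = 8 − 10.5 = -2.5
N=6: Q̂ = -7 + 3.5·6 = 14; e = 11 − 14 = -3
N=7: Q̂ = -7 + 3.5·7 = 17.5; e = 18 − 17.5 = 0.5
N=8: Q̂ = -7 + 3.5·8 = 21; e = 22 − 21 = 1
N=9: Q̂ = -7 + 3.5·9 = 24.5; e = 25.5 − 24.5 = 1
|e| > 0.75: N=2 (|e|=2), N=3 (|e|=2), N=4 (|e|=3), N=5 (|e|=2.5), N=6 (|e|=3), N=8 (|e|=1), N=9 (|e|=1) → 7

7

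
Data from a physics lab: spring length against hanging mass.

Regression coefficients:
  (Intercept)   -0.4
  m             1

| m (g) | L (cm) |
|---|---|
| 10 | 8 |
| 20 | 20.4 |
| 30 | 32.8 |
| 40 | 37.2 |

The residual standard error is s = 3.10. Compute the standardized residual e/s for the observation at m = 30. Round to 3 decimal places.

ŷ = -0.4 + 30 = 29.6
e = 32.8 − 29.6 = 3.2
e/s = 3.2 / 3.10 = 1.032

1.032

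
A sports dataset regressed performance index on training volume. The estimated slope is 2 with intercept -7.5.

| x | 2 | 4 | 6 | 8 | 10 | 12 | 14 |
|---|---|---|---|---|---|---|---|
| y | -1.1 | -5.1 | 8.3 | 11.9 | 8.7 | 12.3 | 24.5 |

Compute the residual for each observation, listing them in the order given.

2.4, -5.6, 3.8, 3.4, -3.8, -4.2, 4

x=2: ŷ = -7.5 + 2·2 = -3.5; e = -1.1 − (-3.5) = 2.4
x=4: ŷ = -7.5 + 2·4 = 0.5; e = -5.1 − 0.5 = -5.6
x=6: ŷ = -7.5 + 2·6 = 4.5; e = 8.3 − 4.5 = 3.8
x=8: ŷ = -7.5 + 2·8 = 8.5; e = 11.9 − 8.5 = 3.4
x=10: ŷ = -7.5 + 2·10 = 12.5; e = 8.7 − 12.5 = -3.8
x=12: ŷ = -7.5 + 2·12 = 16.5; e = 12.3 − 16.5 = -4.2
x=14: ŷ = -7.5 + 2·14 = 20.5; e = 24.5 − 20.5 = 4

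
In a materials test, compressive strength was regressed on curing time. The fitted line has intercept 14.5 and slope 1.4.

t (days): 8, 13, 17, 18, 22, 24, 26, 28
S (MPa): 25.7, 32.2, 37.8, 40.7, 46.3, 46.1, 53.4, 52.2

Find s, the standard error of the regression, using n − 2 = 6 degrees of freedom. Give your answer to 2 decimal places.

s = 1.58

t=8: Ŝ = 14.5 + 1.4·8 = 25.7; r = 25.7 − 25.7 = 0
t=13: Ŝ = 14.5 + 1.4·13 = 32.7; r = 32.2 − 32.7 = -0.5
t=17: Ŝ = 14.5 + 1.4·17 = 38.3; r = 37.8 − 38.3 = -0.5
t=18: Ŝ = 14.5 + 1.4·18 = 39.7; r = 40.7 − 39.7 = 1
t=22: Ŝ = 14.5 + 1.4·22 = 45.3; r = 46.3 − 45.3 = 1
t=24: Ŝ = 14.5 + 1.4·24 = 48.1; r = 46.1 − 48.1 = -2
t=26: Ŝ = 14.5 + 1.4·26 = 50.9; r = 53.4 − 50.9 = 2.5
t=28: Ŝ = 14.5 + 1.4·28 = 53.7; r = 52.2 − 53.7 = -1.5
SSE = 0 + 0.25 + 0.25 + 1 + 1 + 4 + 6.25 + 2.25 = 15
s = √(15/6) = √2.5 ≈ 1.58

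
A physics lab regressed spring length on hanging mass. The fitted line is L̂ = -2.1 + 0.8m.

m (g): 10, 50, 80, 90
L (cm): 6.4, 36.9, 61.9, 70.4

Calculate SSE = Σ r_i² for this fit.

SSE = 1.5

m=10: L̂ = -2.1 + 0.8·10 = 5.9; r = 6.4 − 5.9 = 0.5
m=50: L̂ = -2.1 + 0.8·50 = 37.9; r = 36.9 − 37.9 = -1
m=80: L̂ = -2.1 + 0.8·80 = 61.9; r = 61.9 − 61.9 = 0
m=90: L̂ = -2.1 + 0.8·90 = 69.9; r = 70.4 − 69.9 = 0.5
SSE = 0.25 + 1 + 0 + 0.25 = 1.5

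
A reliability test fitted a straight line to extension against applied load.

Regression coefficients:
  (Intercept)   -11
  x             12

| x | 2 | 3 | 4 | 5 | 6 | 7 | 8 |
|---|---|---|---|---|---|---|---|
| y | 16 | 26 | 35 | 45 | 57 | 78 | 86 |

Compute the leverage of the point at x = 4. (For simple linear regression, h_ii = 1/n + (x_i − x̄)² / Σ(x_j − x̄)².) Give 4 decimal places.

x̄ = (2 + 3 + 4 + 5 + 6 + 7 + 8)/7 = 5
Σ(x − x̄)² = 9 + 4 + 1 + 0 + 1 + 4 + 9 = 28
h = 1/7 + (-1)²/28 = 0.142857 + 0.0357143 = 0.1786

h = 0.1786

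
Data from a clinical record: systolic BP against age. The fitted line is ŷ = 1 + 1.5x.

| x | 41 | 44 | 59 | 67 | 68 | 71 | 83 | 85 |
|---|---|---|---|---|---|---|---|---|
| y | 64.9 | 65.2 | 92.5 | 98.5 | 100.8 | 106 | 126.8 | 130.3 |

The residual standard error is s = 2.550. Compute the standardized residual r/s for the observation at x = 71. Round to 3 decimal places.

-0.588

ŷ = 1 + 1.5·71 = 107.5
r = 106 − 107.5 = -1.5
r/s = -1.5 / 2.550 = -0.588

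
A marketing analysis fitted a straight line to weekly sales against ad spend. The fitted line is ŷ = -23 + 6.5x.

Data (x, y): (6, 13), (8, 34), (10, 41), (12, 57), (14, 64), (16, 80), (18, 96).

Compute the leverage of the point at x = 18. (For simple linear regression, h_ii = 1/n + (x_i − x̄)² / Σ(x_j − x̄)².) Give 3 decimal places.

h = 0.464

x̄ = (6 + 8 + 10 + 12 + 14 + 16 + 18)/7 = 12
Σ(x − x̄)² = 36 + 16 + 4 + 0 + 4 + 16 + 36 = 112
h = 1/7 + (6)²/112 = 0.142857 + 0.321429 = 0.464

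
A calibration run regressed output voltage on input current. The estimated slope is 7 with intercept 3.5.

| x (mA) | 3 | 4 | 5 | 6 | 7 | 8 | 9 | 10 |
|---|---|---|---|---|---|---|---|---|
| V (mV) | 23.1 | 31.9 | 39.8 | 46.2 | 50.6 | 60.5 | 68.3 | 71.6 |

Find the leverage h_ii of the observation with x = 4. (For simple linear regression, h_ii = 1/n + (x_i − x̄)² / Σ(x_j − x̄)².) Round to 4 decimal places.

x̄ = (3 + 4 + 5 + 6 + 7 + 8 + 9 + 10)/8 = 6.5
Σ(x − x̄)² = 12.25 + 6.25 + 2.25 + 0.25 + 0.25 + 2.25 + 6.25 + 12.25 = 42
h = 1/8 + (-2.5)²/42 = 0.125 + 0.14881 = 0.2738

h = 0.2738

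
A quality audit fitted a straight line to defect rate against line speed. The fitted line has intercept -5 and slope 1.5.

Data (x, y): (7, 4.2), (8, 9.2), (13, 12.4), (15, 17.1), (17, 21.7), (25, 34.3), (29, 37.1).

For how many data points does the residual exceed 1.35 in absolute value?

4

x=7: ŷ = -5 + 1.5·7 = 5.5; r = 4.2 − 5.5 = -1.3
x=8: ŷ = -5 + 1.5·8 = 7; r = 9.2 − 7 = 2.2
x=13: ŷ = -5 + 1.5·13 = 14.5; r = 12.4 − 14.5 = -2.1
x=15: ŷ = -5 + 1.5·15 = 17.5; r = 17.1 − 17.5 = -0.4
x=17: ŷ = -5 + 1.5·17 = 20.5; r = 21.7 − 20.5 = 1.2
x=25: ŷ = -5 + 1.5·25 = 32.5; r = 34.3 − 32.5 = 1.8
x=29: ŷ = -5 + 1.5·29 = 38.5; r = 37.1 − 38.5 = -1.4
|r| > 1.35: x=8 (|r|=2.2), x=13 (|r|=2.1), x=25 (|r|=1.8), x=29 (|r|=1.4) → 4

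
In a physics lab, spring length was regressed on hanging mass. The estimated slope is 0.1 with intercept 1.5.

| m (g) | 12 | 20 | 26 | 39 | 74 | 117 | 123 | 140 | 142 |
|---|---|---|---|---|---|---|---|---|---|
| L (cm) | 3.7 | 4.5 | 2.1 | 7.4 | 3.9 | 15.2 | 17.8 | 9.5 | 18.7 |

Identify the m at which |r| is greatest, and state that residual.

m=12: ŷ = 1.5 + 0.1·12 = 2.7; r = 3.7 − 2.7 = 1
m=20: ŷ = 1.5 + 0.1·20 = 3.5; r = 4.5 − 3.5 = 1
m=26: ŷ = 1.5 + 0.1·26 = 4.1; r = 2.1 − 4.1 = -2
m=39: ŷ = 1.5 + 0.1·39 = 5.4; r = 7.4 − 5.4 = 2
m=74: ŷ = 1.5 + 0.1·74 = 8.9; r = 3.9 − 8.9 = -5
m=117: ŷ = 1.5 + 0.1·117 = 13.2; r = 15.2 − 13.2 = 2
m=123: ŷ = 1.5 + 0.1·123 = 13.8; r = 17.8 − 13.8 = 4
m=140: ŷ = 1.5 + 0.1·140 = 15.5; r = 9.5 − 15.5 = -6
m=142: ŷ = 1.5 + 0.1·142 = 15.7; r = 18.7 − 15.7 = 3
Largest |r| is 6 at m = 140, residual -6.

m = 140, r = -6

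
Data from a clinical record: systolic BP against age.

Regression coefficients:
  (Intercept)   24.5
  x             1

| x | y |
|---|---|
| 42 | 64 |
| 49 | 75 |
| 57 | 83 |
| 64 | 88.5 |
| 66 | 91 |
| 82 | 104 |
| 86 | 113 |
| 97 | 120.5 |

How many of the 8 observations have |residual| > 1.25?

5

x=42: ŷ = 24.5 + 42 = 66.5; r = 64 − 66.5 = -2.5
x=49: ŷ = 24.5 + 49 = 73.5; r = 75 − 73.5 = 1.5
x=57: ŷ = 24.5 + 57 = 81.5; r = 83 − 81.5 = 1.5
x=64: ŷ = 24.5 + 64 = 88.5; r = 88.5 − 88.5 = 0
x=66: ŷ = 24.5 + 66 = 90.5; r = 91 − 90.5 = 0.5
x=82: ŷ = 24.5 + 82 = 106.5; r = 104 − 106.5 = -2.5
x=86: ŷ = 24.5 + 86 = 110.5; r = 113 − 110.5 = 2.5
x=97: ŷ = 24.5 + 97 = 121.5; r = 120.5 − 121.5 = -1
|r| > 1.25: x=42 (|r|=2.5), x=49 (|r|=1.5), x=57 (|r|=1.5), x=82 (|r|=2.5), x=86 (|r|=2.5) → 5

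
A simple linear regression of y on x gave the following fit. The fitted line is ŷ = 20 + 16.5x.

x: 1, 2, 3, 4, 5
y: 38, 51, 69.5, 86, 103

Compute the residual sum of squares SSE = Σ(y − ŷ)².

SSE = 6.5

x=1: ŷ = 20 + 16.5·1 = 36.5; e = 38 − 36.5 = 1.5
x=2: ŷ = 20 + 16.5·2 = 53; e = 51 − 53 = -2
x=3: ŷ = 20 + 16.5·3 = 69.5; e = 69.5 − 69.5 = 0
x=4: ŷ = 20 + 16.5·4 = 86; e = 86 − 86 = 0
x=5: ŷ = 20 + 16.5·5 = 102.5; e = 103 − 102.5 = 0.5
SSE = 2.25 + 4 + 0 + 0 + 0.25 = 6.5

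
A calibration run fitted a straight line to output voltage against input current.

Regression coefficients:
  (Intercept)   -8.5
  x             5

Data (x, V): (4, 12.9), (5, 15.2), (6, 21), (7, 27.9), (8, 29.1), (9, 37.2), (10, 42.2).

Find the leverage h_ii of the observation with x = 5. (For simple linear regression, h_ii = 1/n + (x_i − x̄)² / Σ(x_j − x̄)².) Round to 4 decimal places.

h = 0.2857

x̄ = (4 + 5 + 6 + 7 + 8 + 9 + 10)/7 = 7
Σ(x − x̄)² = 9 + 4 + 1 + 0 + 1 + 4 + 9 = 28
h = 1/7 + (-2)²/28 = 0.142857 + 0.142857 = 0.2857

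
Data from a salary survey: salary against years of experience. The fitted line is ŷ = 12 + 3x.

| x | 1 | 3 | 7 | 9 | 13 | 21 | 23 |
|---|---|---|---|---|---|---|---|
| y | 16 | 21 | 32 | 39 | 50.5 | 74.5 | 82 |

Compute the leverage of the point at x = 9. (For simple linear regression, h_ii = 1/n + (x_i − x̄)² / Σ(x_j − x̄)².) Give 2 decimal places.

x̄ = (1 + 3 + 7 + 9 + 13 + 21 + 23)/7 = 11
Σ(x − x̄)² = 100 + 64 + 16 + 4 + 4 + 100 + 144 = 432
h = 1/7 + (-2)²/432 = 0.142857 + 0.00925926 = 0.15

h = 0.15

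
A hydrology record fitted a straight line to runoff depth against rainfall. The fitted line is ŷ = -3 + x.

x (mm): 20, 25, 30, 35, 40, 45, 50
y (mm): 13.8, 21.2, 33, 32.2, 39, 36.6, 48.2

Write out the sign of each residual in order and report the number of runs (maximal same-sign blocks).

4 runs

x=20: ŷ = -3 + 20 = 17; e = 13.8 − 17 = -3.2
x=25: ŷ = -3 + 25 = 22; e = 21.2 − 22 = -0.8
x=30: ŷ = -3 + 30 = 27; e = 33 − 27 = 6
x=35: ŷ = -3 + 35 = 32; e = 32.2 − 32 = 0.2
x=40: ŷ = -3 + 40 = 37; e = 39 − 37 = 2
x=45: ŷ = -3 + 45 = 42; e = 36.6 − 42 = -5.4
x=50: ŷ = -3 + 50 = 47; e = 48.2 − 47 = 1.2
Signs: − − + + + − +
Runs: −×2, +×3, −×1, +×1 → 4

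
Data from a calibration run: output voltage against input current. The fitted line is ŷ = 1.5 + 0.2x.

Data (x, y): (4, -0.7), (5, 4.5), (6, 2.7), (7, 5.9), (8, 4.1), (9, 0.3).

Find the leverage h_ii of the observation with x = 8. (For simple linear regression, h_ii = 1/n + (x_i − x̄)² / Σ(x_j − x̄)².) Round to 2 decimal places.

x̄ = (4 + 5 + 6 + 7 + 8 + 9)/6 = 6.5
Σ(x − x̄)² = 6.25 + 2.25 + 0.25 + 0.25 + 2.25 + 6.25 = 17.5
h = 1/6 + (1.5)²/17.5 = 0.166667 + 0.128571 = 0.30

h = 0.30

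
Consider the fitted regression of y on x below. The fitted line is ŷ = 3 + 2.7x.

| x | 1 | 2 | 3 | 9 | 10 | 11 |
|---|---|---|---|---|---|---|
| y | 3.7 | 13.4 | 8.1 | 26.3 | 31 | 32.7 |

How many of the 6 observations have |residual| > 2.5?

2

x=1: ŷ = 3 + 2.7·1 = 5.7; e = 3.7 − 5.7 = -2
x=2: ŷ = 3 + 2.7·2 = 8.4; e = 13.4 − 8.4 = 5
x=3: ŷ = 3 + 2.7·3 = 11.1; e = 8.1 − 11.1 = -3
x=9: ŷ = 3 + 2.7·9 = 27.3; e = 26.3 − 27.3 = -1
x=10: ŷ = 3 + 2.7·10 = 30; e = 31 − 30 = 1
x=11: ŷ = 3 + 2.7·11 = 32.7; e = 32.7 − 32.7 = 0
|e| > 2.5: x=2 (|e|=5), x=3 (|e|=3) → 2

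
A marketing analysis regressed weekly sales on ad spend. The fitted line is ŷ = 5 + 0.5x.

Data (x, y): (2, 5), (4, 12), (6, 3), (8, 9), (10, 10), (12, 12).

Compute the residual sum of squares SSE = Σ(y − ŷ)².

SSE = 52

x=2: ŷ = 5 + 0.5·2 = 6; r = 5 − 6 = -1
x=4: ŷ = 5 + 0.5·4 = 7; r = 12 − 7 = 5
x=6: ŷ = 5 + 0.5·6 = 8; r = 3 − 8 = -5
x=8: ŷ = 5 + 0.5·8 = 9; r = 9 − 9 = 0
x=10: ŷ = 5 + 0.5·10 = 10; r = 10 − 10 = 0
x=12: ŷ = 5 + 0.5·12 = 11; r = 12 − 11 = 1
SSE = 1 + 25 + 25 + 0 + 0 + 1 = 52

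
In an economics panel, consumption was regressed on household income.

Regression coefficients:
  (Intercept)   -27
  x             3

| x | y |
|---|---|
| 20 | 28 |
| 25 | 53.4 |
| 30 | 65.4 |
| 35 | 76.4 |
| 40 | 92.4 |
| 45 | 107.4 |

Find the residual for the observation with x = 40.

ŷ = -27 + 3·40 = 93
r = 92.4 − 93 = -0.6

r = -0.6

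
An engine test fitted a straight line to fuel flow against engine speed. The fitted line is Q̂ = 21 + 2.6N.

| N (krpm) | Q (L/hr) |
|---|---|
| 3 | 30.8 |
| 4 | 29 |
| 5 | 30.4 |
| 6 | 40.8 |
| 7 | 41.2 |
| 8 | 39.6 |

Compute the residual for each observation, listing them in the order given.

N=3: Q̂ = 21 + 2.6·3 = 28.8; e = 30.8 − 28.8 = 2
N=4: Q̂ = 21 + 2.6·4 = 31.4; e = 29 − 31.4 = -2.4
N=5: Q̂ = 21 + 2.6·5 = 34; e = 30.4 − 34 = -3.6
N=6: Q̂ = 21 + 2.6·6 = 36.6; e = 40.8 − 36.6 = 4.2
N=7: Q̂ = 21 + 2.6·7 = 39.2; e = 41.2 − 39.2 = 2
N=8: Q̂ = 21 + 2.6·8 = 41.8; e = 39.6 − 41.8 = -2.2

2, -2.4, -3.6, 4.2, 2, -2.2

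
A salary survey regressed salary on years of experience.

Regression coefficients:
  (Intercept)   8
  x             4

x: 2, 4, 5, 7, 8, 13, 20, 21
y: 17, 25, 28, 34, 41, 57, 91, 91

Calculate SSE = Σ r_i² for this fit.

x=2: ŷ = 8 + 4·2 = 16; r = 17 − 16 = 1
x=4: ŷ = 8 + 4·4 = 24; r = 25 − 24 = 1
x=5: ŷ = 8 + 4·5 = 28; r = 28 − 28 = 0
x=7: ŷ = 8 + 4·7 = 36; r = 34 − 36 = -2
x=8: ŷ = 8 + 4·8 = 40; r = 41 − 40 = 1
x=13: ŷ = 8 + 4·13 = 60; r = 57 − 60 = -3
x=20: ŷ = 8 + 4·20 = 88; r = 91 − 88 = 3
x=21: ŷ = 8 + 4·21 = 92; r = 91 − 92 = -1
SSE = 1 + 1 + 0 + 4 + 1 + 9 + 9 + 1 = 26

SSE = 26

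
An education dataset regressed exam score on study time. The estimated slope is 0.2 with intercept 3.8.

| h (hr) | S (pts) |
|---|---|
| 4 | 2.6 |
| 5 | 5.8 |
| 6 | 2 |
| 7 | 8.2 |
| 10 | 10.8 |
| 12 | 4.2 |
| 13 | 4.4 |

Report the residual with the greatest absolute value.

h=4: ŷ = 3.8 + 0.2·4 = 4.6; r = 2.6 − 4.6 = -2
h=5: ŷ = 3.8 + 0.2·5 = 4.8; r = 5.8 − 4.8 = 1
h=6: ŷ = 3.8 + 0.2·6 = 5; r = 2 − 5 = -3
h=7: ŷ = 3.8 + 0.2·7 = 5.2; r = 8.2 − 5.2 = 3
h=10: ŷ = 3.8 + 0.2·10 = 5.8; r = 10.8 − 5.8 = 5
h=12: ŷ = 3.8 + 0.2·12 = 6.2; r = 4.2 − 6.2 = -2
h=13: ŷ = 3.8 + 0.2·13 = 6.4; r = 4.4 − 6.4 = -2
Largest |r| is 5 at h = 10, residual 5.

r = 5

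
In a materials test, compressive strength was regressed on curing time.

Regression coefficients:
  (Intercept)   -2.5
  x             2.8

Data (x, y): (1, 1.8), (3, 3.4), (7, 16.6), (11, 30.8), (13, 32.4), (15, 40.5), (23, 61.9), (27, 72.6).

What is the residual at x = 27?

e = -0.5

ŷ = -2.5 + 2.8·27 = 73.1
e = 72.6 − 73.1 = -0.5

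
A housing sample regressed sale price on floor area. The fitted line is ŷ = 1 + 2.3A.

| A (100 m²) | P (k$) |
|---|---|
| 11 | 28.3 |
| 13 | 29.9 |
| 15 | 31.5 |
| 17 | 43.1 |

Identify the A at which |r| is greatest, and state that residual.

A=11: ŷ = 1 + 2.3·11 = 26.3; r = 28.3 − 26.3 = 2
A=13: ŷ = 1 + 2.3·13 = 30.9; r = 29.9 − 30.9 = -1
A=15: ŷ = 1 + 2.3·15 = 35.5; r = 31.5 − 35.5 = -4
A=17: ŷ = 1 + 2.3·17 = 40.1; r = 43.1 − 40.1 = 3
Largest |r| is 4 at A = 15, residual -4.

A = 15, r = -4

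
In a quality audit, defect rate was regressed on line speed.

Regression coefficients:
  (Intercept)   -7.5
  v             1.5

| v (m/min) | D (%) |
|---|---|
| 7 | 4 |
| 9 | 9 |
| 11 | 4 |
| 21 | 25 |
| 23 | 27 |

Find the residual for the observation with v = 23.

r = 0

D̂ = -7.5 + 1.5·23 = 27
r = 27 − 27 = 0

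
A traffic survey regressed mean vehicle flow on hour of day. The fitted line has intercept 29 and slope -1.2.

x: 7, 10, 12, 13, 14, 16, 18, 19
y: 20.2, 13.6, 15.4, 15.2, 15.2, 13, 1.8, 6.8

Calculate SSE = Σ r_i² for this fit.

SSE = 66.56

x=7: ŷ = 29 − 1.2·7 = 20.6; r = 20.2 − 20.6 = -0.4
x=10: ŷ = 29 − 1.2·10 = 17; r = 13.6 − 17 = -3.4
x=12: ŷ = 29 − 1.2·12 = 14.6; r = 15.4 − 14.6 = 0.8
x=13: ŷ = 29 − 1.2·13 = 13.4; r = 15.2 − 13.4 = 1.8
x=14: ŷ = 29 − 1.2·14 = 12.2; r = 15.2 − 12.2 = 3
x=16: ŷ = 29 − 1.2·16 = 9.8; r = 13 − 9.8 = 3.2
x=18: ŷ = 29 − 1.2·18 = 7.4; r = 1.8 − 7.4 = -5.6
x=19: ŷ = 29 − 1.2·19 = 6.2; r = 6.8 − 6.2 = 0.6
SSE = 0.16 + 11.56 + 0.64 + 3.24 + 9 + 10.24 + 31.36 + 0.36 = 66.56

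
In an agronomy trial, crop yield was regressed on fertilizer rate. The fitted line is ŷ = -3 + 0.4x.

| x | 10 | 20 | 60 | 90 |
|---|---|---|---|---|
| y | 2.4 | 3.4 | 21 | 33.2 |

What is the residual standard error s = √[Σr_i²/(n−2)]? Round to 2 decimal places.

s = 1.51

x=10: ŷ = -3 + 0.4·10 = 1; r = 2.4 − 1 = 1.4
x=20: ŷ = -3 + 0.4·20 = 5; r = 3.4 − 5 = -1.6
x=60: ŷ = -3 + 0.4·60 = 21; r = 21 − 21 = 0
x=90: ŷ = -3 + 0.4·90 = 33; r = 33.2 − 33 = 0.2
SSE = 1.96 + 2.56 + 0 + 0.04 = 4.56
s = √(4.56/2) = √2.28 ≈ 1.51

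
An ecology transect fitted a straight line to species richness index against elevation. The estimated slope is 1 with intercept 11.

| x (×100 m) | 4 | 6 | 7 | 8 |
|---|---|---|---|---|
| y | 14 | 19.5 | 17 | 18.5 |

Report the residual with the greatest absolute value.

x=4: ŷ = 11 + 4 = 15; r = 14 − 15 = -1
x=6: ŷ = 11 + 6 = 17; r = 19.5 − 17 = 2.5
x=7: ŷ = 11 + 7 = 18; r = 17 − 18 = -1
x=8: ŷ = 11 + 8 = 19; r = 18.5 − 19 = -0.5
Largest |r| is 2.5 at x = 6, residual 2.5.

r = 2.5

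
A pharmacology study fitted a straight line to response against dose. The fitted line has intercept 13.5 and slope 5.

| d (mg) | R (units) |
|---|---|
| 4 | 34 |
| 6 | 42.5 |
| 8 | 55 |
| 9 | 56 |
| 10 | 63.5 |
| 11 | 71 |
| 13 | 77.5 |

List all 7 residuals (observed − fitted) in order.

0.5, -1, 1.5, -2.5, 0, 2.5, -1

d=4: R̂ = 13.5 + 5·4 = 33.5; e = 34 − 33.5 = 0.5
d=6: R̂ = 13.5 + 5·6 = 43.5; e = 42.5 − 43.5 = -1
d=8: R̂ = 13.5 + 5·8 = 53.5; e = 55 − 53.5 = 1.5
d=9: R̂ = 13.5 + 5·9 = 58.5; e = 56 − 58.5 = -2.5
d=10: R̂ = 13.5 + 5·10 = 63.5; e = 63.5 − 63.5 = 0
d=11: R̂ = 13.5 + 5·11 = 68.5; e = 71 − 68.5 = 2.5
d=13: R̂ = 13.5 + 5·13 = 78.5; e = 77.5 − 78.5 = -1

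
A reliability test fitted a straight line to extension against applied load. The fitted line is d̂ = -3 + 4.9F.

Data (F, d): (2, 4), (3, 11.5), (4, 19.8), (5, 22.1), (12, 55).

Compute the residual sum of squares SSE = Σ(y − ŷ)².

F=2: d̂ = -3 + 4.9·2 = 6.8; e = 4 − 6.8 = -2.8
F=3: d̂ = -3 + 4.9·3 = 11.7; e = 11.5 − 11.7 = -0.2
F=4: d̂ = -3 + 4.9·4 = 16.6; e = 19.8 − 16.6 = 3.2
F=5: d̂ = -3 + 4.9·5 = 21.5; e = 22.1 − 21.5 = 0.6
F=12: d̂ = -3 + 4.9·12 = 55.8; e = 55 − 55.8 = -0.8
SSE = 7.84 + 0.04 + 10.24 + 0.36 + 0.64 = 19.12

SSE = 19.12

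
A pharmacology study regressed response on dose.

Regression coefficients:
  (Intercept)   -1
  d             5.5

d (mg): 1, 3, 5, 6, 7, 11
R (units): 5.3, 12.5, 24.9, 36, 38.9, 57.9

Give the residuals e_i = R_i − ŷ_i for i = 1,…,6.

0.8, -3, -1.6, 4, 1.4, -1.6

d=1: ŷ = -1 + 5.5·1 = 4.5; e = 5.3 − 4.5 = 0.8
d=3: ŷ = -1 + 5.5·3 = 15.5; e = 12.5 − 15.5 = -3
d=5: ŷ = -1 + 5.5·5 = 26.5; e = 24.9 − 26.5 = -1.6
d=6: ŷ = -1 + 5.5·6 = 32; e = 36 − 32 = 4
d=7: ŷ = -1 + 5.5·7 = 37.5; e = 38.9 − 37.5 = 1.4
d=11: ŷ = -1 + 5.5·11 = 59.5; e = 57.9 − 59.5 = -1.6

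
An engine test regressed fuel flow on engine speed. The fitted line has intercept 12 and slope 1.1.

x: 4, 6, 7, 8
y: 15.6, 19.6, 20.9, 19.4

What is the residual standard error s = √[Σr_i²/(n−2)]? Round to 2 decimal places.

s = 1.59

x=4: ŷ = 12 + 1.1·4 = 16.4; r = 15.6 − 16.4 = -0.8
x=6: ŷ = 12 + 1.1·6 = 18.6; r = 19.6 − 18.6 = 1
x=7: ŷ = 12 + 1.1·7 = 19.7; r = 20.9 − 19.7 = 1.2
x=8: ŷ = 12 + 1.1·8 = 20.8; r = 19.4 − 20.8 = -1.4
SSE = 0.64 + 1 + 1.44 + 1.96 = 5.04
s = √(5.04/2) = √2.52 ≈ 1.59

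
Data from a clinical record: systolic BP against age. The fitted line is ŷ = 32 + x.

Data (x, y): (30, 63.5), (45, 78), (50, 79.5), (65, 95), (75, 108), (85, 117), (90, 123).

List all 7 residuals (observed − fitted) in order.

1.5, 1, -2.5, -2, 1, 0, 1

x=30: ŷ = 32 + 30 = 62; e = 63.5 − 62 = 1.5
x=45: ŷ = 32 + 45 = 77; e = 78 − 77 = 1
x=50: ŷ = 32 + 50 = 82; e = 79.5 − 82 = -2.5
x=65: ŷ = 32 + 65 = 97; e = 95 − 97 = -2
x=75: ŷ = 32 + 75 = 107; e = 108 − 107 = 1
x=85: ŷ = 32 + 85 = 117; e = 117 − 117 = 0
x=90: ŷ = 32 + 90 = 122; e = 123 − 122 = 1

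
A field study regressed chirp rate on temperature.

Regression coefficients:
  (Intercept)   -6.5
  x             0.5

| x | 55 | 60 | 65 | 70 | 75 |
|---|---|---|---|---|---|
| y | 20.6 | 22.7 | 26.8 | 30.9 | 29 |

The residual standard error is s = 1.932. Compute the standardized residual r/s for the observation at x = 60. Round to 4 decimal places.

-0.4141

ŷ = -6.5 + 0.5·60 = 23.5
r = 22.7 − 23.5 = -0.8
r/s = -0.8 / 1.932 = -0.4141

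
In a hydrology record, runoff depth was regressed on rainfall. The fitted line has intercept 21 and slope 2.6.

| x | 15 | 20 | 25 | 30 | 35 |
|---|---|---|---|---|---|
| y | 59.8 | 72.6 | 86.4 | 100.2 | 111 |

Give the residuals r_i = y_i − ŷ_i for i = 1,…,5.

x=15: ŷ = 21 + 2.6·15 = 60; r = 59.8 − 60 = -0.2
x=20: ŷ = 21 + 2.6·20 = 73; r = 72.6 − 73 = -0.4
x=25: ŷ = 21 + 2.6·25 = 86; r = 86.4 − 86 = 0.4
x=30: ŷ = 21 + 2.6·30 = 99; r = 100.2 − 99 = 1.2
x=35: ŷ = 21 + 2.6·35 = 112; r = 111 − 112 = -1

-0.2, -0.4, 0.4, 1.2, -1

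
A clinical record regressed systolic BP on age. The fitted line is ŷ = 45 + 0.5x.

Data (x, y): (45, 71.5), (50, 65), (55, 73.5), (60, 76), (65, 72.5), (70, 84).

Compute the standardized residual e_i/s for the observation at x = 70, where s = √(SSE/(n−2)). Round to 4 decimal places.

x=45: ŷ = 45 + 0.5·45 = 67.5; e = 71.5 − 67.5 = 4
x=50: ŷ = 45 + 0.5·50 = 70; e = 65 − 70 = -5
x=55: ŷ = 45 + 0.5·55 = 72.5; e = 73.5 − 72.5 = 1
x=60: ŷ = 45 + 0.5·60 = 75; e = 76 − 75 = 1
x=65: ŷ = 45 + 0.5·65 = 77.5; e = 72.5 − 77.5 = -5
x=70: ŷ = 45 + 0.5·70 = 80; e = 84 − 80 = 4
SSE = 16 + 25 + 1 + 1 + 25 + 16 = 84
s = √(84/4) = 4.58258
e/s = 4 / 4.58258 = 0.8729

0.8729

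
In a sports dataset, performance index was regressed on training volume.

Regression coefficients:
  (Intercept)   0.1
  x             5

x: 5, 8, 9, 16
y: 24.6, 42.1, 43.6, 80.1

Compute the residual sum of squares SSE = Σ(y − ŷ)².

x=5: ŷ = 0.1 + 5·5 = 25.1; e = 24.6 − 25.1 = -0.5
x=8: ŷ = 0.1 + 5·8 = 40.1; e = 42.1 − 40.1 = 2
x=9: ŷ = 0.1 + 5·9 = 45.1; e = 43.6 − 45.1 = -1.5
x=16: ŷ = 0.1 + 5·16 = 80.1; e = 80.1 − 80.1 = 0
SSE = 0.25 + 4 + 2.25 + 0 = 6.5

SSE = 6.5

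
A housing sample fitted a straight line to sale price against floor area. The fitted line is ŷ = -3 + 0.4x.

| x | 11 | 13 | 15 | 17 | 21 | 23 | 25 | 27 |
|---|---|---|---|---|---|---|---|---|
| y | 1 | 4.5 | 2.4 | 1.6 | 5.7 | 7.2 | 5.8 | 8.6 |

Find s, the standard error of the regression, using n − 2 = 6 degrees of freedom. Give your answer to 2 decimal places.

s = 1.52

x=11: ŷ = -3 + 0.4·11 = 1.4; r = 1 − 1.4 = -0.4
x=13: ŷ = -3 + 0.4·13 = 2.2; r = 4.5 − 2.2 = 2.3
x=15: ŷ = -3 + 0.4·15 = 3; r = 2.4 − 3 = -0.6
x=17: ŷ = -3 + 0.4·17 = 3.8; r = 1.6 − 3.8 = -2.2
x=21: ŷ = -3 + 0.4·21 = 5.4; r = 5.7 − 5.4 = 0.3
x=23: ŷ = -3 + 0.4·23 = 6.2; r = 7.2 − 6.2 = 1
x=25: ŷ = -3 + 0.4·25 = 7; r = 5.8 − 7 = -1.2
x=27: ŷ = -3 + 0.4·27 = 7.8; r = 8.6 − 7.8 = 0.8
SSE = 0.16 + 5.29 + 0.36 + 4.84 + 0.09 + 1 + 1.44 + 0.64 = 13.82
s = √(13.82/6) = √2.30333 ≈ 1.52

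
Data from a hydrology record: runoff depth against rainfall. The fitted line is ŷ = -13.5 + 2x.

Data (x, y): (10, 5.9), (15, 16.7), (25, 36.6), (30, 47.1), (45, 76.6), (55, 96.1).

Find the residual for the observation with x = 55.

e = -0.4

ŷ = -13.5 + 2·55 = 96.5
e = 96.1 − 96.5 = -0.4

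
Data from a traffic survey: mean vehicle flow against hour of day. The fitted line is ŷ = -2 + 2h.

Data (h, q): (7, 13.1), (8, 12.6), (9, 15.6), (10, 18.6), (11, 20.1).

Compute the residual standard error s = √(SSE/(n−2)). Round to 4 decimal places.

s = 1.1106

h=7: ŷ = -2 + 2·7 = 12; r = 13.1 − 12 = 1.1
h=8: ŷ = -2 + 2·8 = 14; r = 12.6 − 14 = -1.4
h=9: ŷ = -2 + 2·9 = 16; r = 15.6 − 16 = -0.4
h=10: ŷ = -2 + 2·10 = 18; r = 18.6 − 18 = 0.6
h=11: ŷ = -2 + 2·11 = 20; r = 20.1 − 20 = 0.1
SSE = 1.21 + 1.96 + 0.16 + 0.36 + 0.01 = 3.7
s = √(3.7/3) = √1.23333 ≈ 1.1106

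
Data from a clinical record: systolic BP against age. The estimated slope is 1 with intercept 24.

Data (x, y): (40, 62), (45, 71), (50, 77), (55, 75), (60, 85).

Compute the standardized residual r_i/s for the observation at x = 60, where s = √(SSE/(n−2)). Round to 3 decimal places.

x=40: ŷ = 24 + 40 = 64; r = 62 − 64 = -2
x=45: ŷ = 24 + 45 = 69; r = 71 − 69 = 2
x=50: ŷ = 24 + 50 = 74; r = 77 − 74 = 3
x=55: ŷ = 24 + 55 = 79; r = 75 − 79 = -4
x=60: ŷ = 24 + 60 = 84; r = 85 − 84 = 1
SSE = 4 + 4 + 9 + 16 + 1 = 34
s = √(34/3) = 3.3665
r/s = 1 / 3.3665 = 0.297

0.297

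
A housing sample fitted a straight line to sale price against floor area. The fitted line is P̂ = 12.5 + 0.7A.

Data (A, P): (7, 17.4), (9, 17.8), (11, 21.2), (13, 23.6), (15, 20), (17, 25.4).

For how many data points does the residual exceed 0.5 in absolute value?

A=7: P̂ = 12.5 + 0.7·7 = 17.4; r = 17.4 − 17.4 = 0
A=9: P̂ = 12.5 + 0.7·9 = 18.8; r = 17.8 − 18.8 = -1
A=11: P̂ = 12.5 + 0.7·11 = 20.2; r = 21.2 − 20.2 = 1
A=13: P̂ = 12.5 + 0.7·13 = 21.6; r = 23.6 − 21.6 = 2
A=15: P̂ = 12.5 + 0.7·15 = 23; r = 20 − 23 = -3
A=17: P̂ = 12.5 + 0.7·17 = 24.4; r = 25.4 − 24.4 = 1
|r| > 0.5: A=9 (|r|=1), A=11 (|r|=1), A=13 (|r|=2), A=15 (|r|=3), A=17 (|r|=1) → 5

5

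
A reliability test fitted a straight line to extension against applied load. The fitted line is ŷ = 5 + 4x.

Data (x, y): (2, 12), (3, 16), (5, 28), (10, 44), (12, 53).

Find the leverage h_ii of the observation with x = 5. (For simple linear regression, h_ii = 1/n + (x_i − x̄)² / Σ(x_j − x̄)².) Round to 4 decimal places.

x̄ = (2 + 3 + 5 + 10 + 12)/5 = 6.4
Σ(x − x̄)² = 19.36 + 11.56 + 1.96 + 12.96 + 31.36 = 77.2
h = 1/5 + (-1.4)²/77.2 = 0.2 + 0.0253886 = 0.2254

h = 0.2254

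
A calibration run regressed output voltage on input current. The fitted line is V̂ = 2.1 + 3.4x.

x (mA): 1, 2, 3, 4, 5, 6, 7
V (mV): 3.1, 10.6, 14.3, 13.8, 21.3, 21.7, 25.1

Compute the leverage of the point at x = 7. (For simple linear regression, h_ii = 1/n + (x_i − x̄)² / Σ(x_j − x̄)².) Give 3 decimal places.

x̄ = (1 + 2 + 3 + 4 + 5 + 6 + 7)/7 = 4
Σ(x − x̄)² = 9 + 4 + 1 + 0 + 1 + 4 + 9 = 28
h = 1/7 + (3)²/28 = 0.142857 + 0.321429 = 0.464

h = 0.464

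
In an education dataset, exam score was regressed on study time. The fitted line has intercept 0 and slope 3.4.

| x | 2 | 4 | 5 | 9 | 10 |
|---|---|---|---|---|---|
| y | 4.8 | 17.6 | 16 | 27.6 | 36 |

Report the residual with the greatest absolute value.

r = 4

x=2: ŷ = 3.4·2 = 6.8; r = 4.8 − 6.8 = -2
x=4: ŷ = 3.4·4 = 13.6; r = 17.6 − 13.6 = 4
x=5: ŷ = 3.4·5 = 17; r = 16 − 17 = -1
x=9: ŷ = 3.4·9 = 30.6; r = 27.6 − 30.6 = -3
x=10: ŷ = 3.4·10 = 34; r = 36 − 34 = 2
Largest |r| is 4 at x = 4, residual 4.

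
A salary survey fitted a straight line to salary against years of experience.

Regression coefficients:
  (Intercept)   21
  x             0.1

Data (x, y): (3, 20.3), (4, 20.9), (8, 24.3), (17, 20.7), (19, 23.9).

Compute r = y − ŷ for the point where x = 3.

r = -1

ŷ = 21 + 0.1·3 = 21.3
r = 20.3 − 21.3 = -1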